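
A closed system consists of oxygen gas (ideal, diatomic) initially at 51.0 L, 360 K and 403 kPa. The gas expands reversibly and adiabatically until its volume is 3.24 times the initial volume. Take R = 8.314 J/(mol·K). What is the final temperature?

Adiabatic: TV^(γ−1) = const ⇒ T₂ = 360×(0.309)^0.400 = 225 K; PV^γ = const ⇒ P₂ = 77.7 kPa.

225 K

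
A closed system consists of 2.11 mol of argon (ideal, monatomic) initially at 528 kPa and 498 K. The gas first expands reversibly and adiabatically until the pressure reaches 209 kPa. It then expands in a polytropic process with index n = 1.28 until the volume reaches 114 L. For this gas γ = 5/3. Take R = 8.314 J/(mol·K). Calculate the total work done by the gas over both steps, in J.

10900 J

V₁ = nRT₁/P₁ = 2.11×8.314×498/528 = 16.5 L.
Step 1 — Adiabatic: T₂/T₁ = (P₂/P₁)^((γ−1)/γ) ⇒ T₂ = 498×(0.396)^0.400 = 344 K; V₂ = 28.9 L.
ΔU = nCvΔT = 2.11×12.5×(344−498) = -4060 J.
Q = 0 for an adiabatic process, so W = −ΔU = 4060 J.
State after step 1: P = 209 kPa, V = 28.9 L, T = 344 K.
Step 2 — Polytropic n=1.28: T₂ = T₁(V₁/V₂)^(n−1) = 344×(0.253)^0.28 = 234 K; P₂ = P₁(V₁/V₂)^n = 36.0 kPa.
W = (P₁V₁−P₂V₂)/(n−1) = (209×28.9−36.0×114)/0.28 = 6880 J.
ΔU = nCvΔT = 2.11×12.5×(234−344) = -2890 J.
Q = ΔU + W = 3990 J.
Net over both steps: W = 10900 J, Q = 3990 J, ΔU = -6950 J.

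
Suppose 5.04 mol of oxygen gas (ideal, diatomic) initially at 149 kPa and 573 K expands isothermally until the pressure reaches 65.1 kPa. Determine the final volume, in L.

369 L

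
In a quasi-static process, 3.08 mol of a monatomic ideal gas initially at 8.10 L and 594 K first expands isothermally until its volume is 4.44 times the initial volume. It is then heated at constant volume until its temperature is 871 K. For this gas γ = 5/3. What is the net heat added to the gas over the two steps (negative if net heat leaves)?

33300 J

P₁ = nRT₁/V₁ = 3.08×8.314×594/8.10 = 1880 kPa.
Step 1 — Isothermal: T stays 594 K; PV = const ⇒ V₂ = 36.0 L, P₂ = 423 kPa.
ΔU = 0 (ideal gas, T constant).
W = nRT ln(V₂/V₁) = 3.08×8.314×594×ln(4.44) = 22700 J.
Q = ΔU + W = 22700 J.
State after step 1: P = 423 kPa, V = 36.0 L, T = 594 K.
Step 2 — Isochoric: V stays 36.0 L; P/T = const ⇒ T₂ = 871 K, P₂ = 620 kPa.
W = 0 (no volume change).
ΔU = nCvΔT = 3.08×12.5×(871−594) = 10600 J.
Q = ΔU = 10600 J.
Net over both steps: W = 22700 J, Q = 33300 J, ΔU = 10600 J.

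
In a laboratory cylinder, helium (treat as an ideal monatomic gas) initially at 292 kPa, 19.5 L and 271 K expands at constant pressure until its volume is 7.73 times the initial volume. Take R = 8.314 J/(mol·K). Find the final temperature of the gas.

2090 K

Isobaric: P stays 292 kPa; V/T = const ⇒ T₂ = 2090 K, V₂ = 151 L.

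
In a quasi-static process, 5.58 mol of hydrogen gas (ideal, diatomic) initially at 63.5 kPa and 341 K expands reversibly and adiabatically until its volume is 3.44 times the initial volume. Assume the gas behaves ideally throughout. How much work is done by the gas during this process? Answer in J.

15400 J

V₁ = nRT₁/P₁ = 5.58×8.314×341/63.5 = 249 L.
Adiabatic: TV^(γ−1) = const ⇒ T₂ = 341×(0.291)^0.400 = 208 K; PV^γ = const ⇒ P₂ = 11.3 kPa.
ΔU = nCvΔT = 5.58×20.8×(208−341) = -15400 J.
Q = 0 for an adiabatic process, so W = −ΔU = 15400 J.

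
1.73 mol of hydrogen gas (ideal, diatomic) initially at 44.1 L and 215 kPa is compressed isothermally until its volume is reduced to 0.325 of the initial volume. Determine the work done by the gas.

T₁ = P₁V₁/(nR) = 215×44.1/(1.73×8.314) = 659 K.
Isothermal: T stays 659 K; PV = const ⇒ V₂ = 14.3 L, P₂ = 662 kPa.
W = nRT ln(V₂/V₁) = 1.73×8.314×659×ln(0.325) = -10700 J.

-10700 J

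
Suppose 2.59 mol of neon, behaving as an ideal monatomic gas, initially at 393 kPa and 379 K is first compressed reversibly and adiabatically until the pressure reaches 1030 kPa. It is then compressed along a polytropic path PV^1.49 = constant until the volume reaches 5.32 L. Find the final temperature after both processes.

V₁ = nRT₁/P₁ = 2.59×8.314×379/393 = 20.8 L.
Step 1 — Adiabatic: T₂/T₁ = (P₂/P₁)^((γ−1)/γ) ⇒ T₂ = 379×(2.62)^0.400 = 557 K; V₂ = 11.6 L.
ΔU = nCvΔT = 2.59×12.5×(557−379) = 5760 J.
Q = 0 for an adiabatic process, so W = −ΔU = -5760 J.
State after step 1: P = 1030 kPa, V = 11.6 L, T = 557 K.
Step 2 — Polytropic n=1.49: T₂ = T₁(V₁/V₂)^(n−1) = 557×(2.19)^0.49 = 818 K; P₂ = P₁(V₁/V₂)^n = 3310 kPa.
W = (P₁V₁−P₂V₂)/(n−1) = (1030×11.6−3310×5.32)/0.49 = -11500 J.
ΔU = nCvΔT = 2.59×12.5×(818−557) = 8430 J.
Q = ΔU + W = -3040 J.
Net over both steps: W = -17200 J, Q = -3040 J, ΔU = 14200 J.

818 K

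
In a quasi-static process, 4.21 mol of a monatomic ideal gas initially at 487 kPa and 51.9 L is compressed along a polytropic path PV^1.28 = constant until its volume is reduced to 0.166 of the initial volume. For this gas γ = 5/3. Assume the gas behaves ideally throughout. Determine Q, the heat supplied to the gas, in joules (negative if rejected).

-34200 J

T₁ = P₁V₁/(nR) = 487×51.9/(4.21×8.314) = 722 K.
Polytropic n=1.28: T₂ = T₁(V₁/V₂)^(n−1) = 722×(6.02)^0.28 = 1190 K; P₂ = P₁(V₁/V₂)^n = 4850 kPa.
W = (P₁V₁−P₂V₂)/(n−1) = (487×51.9−4850×8.62)/0.28 = -59000 J.
ΔU = nCvΔT = 4.21×12.5×(1190−722) = 24800 J.
Q = ΔU + W = -34200 J.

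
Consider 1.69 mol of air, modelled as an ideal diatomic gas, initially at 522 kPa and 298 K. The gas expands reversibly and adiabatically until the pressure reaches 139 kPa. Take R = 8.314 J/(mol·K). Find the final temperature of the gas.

V₁ = nRT₁/P₁ = 1.69×8.314×298/522 = 8.02 L.
Adiabatic: T₂/T₁ = (P₂/P₁)^((γ−1)/γ) ⇒ T₂ = 298×(0.266)^0.286 = 204 K; V₂ = 20.6 L.

204 K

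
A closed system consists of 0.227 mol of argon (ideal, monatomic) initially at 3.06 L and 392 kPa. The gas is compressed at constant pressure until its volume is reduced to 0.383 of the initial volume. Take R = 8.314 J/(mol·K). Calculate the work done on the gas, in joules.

T₁ = P₁V₁/(nR) = 392×3.06/(0.227×8.314) = 636 K.
Isobaric: P stays 392 kPa; V/T = const ⇒ T₂ = 243 K, V₂ = 1.17 L.
W = PΔV = 392×(1.17−3.06) kPa·L = -740 J.
Work done on the gas = −W_by = 740 J.

740 J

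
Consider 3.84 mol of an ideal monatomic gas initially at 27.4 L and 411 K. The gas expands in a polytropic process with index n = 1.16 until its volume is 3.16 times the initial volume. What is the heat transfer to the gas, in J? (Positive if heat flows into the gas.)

10500 J

P₁ = nRT₁/V₁ = 3.84×8.314×411/27.4 = 479 kPa.
Polytropic n=1.16: T₂ = T₁(V₁/V₂)^(n−1) = 411×(0.316)^0.16 = 342 K; P₂ = P₁(V₁/V₂)^n = 126 kPa.
W = (P₁V₁−P₂V₂)/(n−1) = (479×27.4−126×86.6)/0.16 = 13800 J.
ΔU = nCvΔT = 3.84×12.5×(342−411) = -3310 J.
Q = ΔU + W = 10500 J.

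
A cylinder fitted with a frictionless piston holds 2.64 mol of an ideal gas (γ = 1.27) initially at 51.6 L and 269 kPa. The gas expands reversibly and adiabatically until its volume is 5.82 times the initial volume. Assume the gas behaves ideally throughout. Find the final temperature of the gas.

393 K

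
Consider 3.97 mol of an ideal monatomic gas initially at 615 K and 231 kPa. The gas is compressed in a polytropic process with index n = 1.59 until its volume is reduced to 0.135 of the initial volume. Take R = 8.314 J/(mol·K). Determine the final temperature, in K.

V₁ = nRT₁/P₁ = 3.97×8.314×615/231 = 87.9 L.
Polytropic n=1.59: T₂ = T₁(V₁/V₂)^(n−1) = 615×(7.41)^0.59 = 2000 K; P₂ = P₁(V₁/V₂)^n = 5580 kPa.

2000 K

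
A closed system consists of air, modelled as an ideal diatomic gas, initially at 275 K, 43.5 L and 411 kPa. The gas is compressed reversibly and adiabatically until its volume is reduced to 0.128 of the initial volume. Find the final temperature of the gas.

Adiabatic: TV^(γ−1) = const ⇒ T₂ = 275×(7.81)^0.400 = 626 K; PV^γ = const ⇒ P₂ = 7310 kPa.

626 K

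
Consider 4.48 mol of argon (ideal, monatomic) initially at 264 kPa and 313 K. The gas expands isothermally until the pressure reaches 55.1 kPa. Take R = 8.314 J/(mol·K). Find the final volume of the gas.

212 L

V₁ = nRT₁/P₁ = 4.48×8.314×313/264 = 44.2 L.
Isothermal: T stays 313 K; PV = const ⇒ V₂ = 212 L, P₂ = 55.1 kPa.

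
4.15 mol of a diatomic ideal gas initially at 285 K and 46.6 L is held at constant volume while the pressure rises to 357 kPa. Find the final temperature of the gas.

P₁ = nRT₁/V₁ = 4.15×8.314×285/46.6 = 211 kPa.
Isochoric: V stays 46.6 L; P/T = const ⇒ T₂ = 482 K, P₂ = 357 kPa.

482 K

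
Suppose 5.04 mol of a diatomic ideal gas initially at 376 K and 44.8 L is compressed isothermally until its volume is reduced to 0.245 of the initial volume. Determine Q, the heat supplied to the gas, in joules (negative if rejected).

-22200 J

P₁ = nRT₁/V₁ = 5.04×8.314×376/44.8 = 352 kPa.
Isothermal: T stays 376 K; PV = const ⇒ V₂ = 11.0 L, P₂ = 1440 kPa.
ΔU = 0 (ideal gas, T constant).
W = nRT ln(V₂/V₁) = 5.04×8.314×376×ln(0.245) = -22200 J.
Q = ΔU + W = -22200 J.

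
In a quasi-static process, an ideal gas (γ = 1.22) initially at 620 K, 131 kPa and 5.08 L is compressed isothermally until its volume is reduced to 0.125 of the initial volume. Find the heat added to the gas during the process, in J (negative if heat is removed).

n = P₁V₁/(RT₁) = 131×5.08/(8.314×620) = 0.129 mol.
Isothermal: T stays 620 K; PV = const ⇒ V₂ = 0.635 L, P₂ = 1050 kPa.
ΔU = 0 (ideal gas, T constant).
W = nRT ln(V₂/V₁) = 0.129×8.314×620×ln(0.125) = -1380 J.
Q = ΔU + W = -1380 J.

-1380 J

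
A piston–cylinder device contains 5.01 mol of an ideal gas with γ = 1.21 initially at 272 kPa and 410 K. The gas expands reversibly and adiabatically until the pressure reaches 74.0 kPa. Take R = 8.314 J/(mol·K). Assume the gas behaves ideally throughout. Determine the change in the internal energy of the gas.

-16400 J

V₁ = nRT₁/P₁ = 5.01×8.314×410/272 = 62.8 L.
Adiabatic: T₂/T₁ = (P₂/P₁)^((γ−1)/γ) ⇒ T₂ = 410×(0.272)^0.174 = 327 K; V₂ = 184 L.
For an ideal gas ΔU = nCvΔT with Cv = R/(γ−1) = 39.6 J/(mol·K).
ΔU = 5.01×39.6×(327−410) = -16400 J.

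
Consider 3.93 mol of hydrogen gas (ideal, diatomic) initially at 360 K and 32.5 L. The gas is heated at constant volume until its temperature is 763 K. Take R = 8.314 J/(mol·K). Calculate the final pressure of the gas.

P₁ = nRT₁/V₁ = 3.93×8.314×360/32.5 = 362 kPa.
Isochoric: V stays 32.5 L; P/T = const ⇒ T₂ = 763 K, P₂ = 767 kPa.

767 kPa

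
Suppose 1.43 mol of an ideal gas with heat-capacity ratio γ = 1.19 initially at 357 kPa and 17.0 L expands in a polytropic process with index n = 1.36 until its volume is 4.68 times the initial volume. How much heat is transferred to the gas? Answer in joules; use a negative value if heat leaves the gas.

T₁ = P₁V₁/(nR) = 357×17.0/(1.43×8.314) = 510 K.
Polytropic n=1.36: T₂ = T₁(V₁/V₂)^(n−1) = 510×(0.214)^0.36 = 293 K; P₂ = P₁(V₁/V₂)^n = 43.8 kPa.
W = (P₁V₁−P₂V₂)/(n−1) = (357×17.0−43.8×79.6)/0.36 = 7190 J.
ΔU = nCvΔT = 1.43×43.8×(293−510) = -13600 J.
Q = ΔU + W = -6430 J.

-6430 J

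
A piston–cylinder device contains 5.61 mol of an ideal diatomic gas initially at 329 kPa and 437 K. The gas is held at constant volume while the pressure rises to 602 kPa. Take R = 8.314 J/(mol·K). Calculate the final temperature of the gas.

800 K

V₁ = nRT₁/P₁ = 5.61×8.314×437/329 = 62.0 L.
Isochoric: V stays 62.0 L; P/T = const ⇒ T₂ = 800 K, P₂ = 602 kPa.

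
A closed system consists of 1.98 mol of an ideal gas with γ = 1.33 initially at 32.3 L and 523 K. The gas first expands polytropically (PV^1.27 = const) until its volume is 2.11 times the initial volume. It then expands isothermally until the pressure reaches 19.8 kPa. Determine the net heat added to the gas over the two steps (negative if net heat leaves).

P₁ = nRT₁/V₁ = 1.98×8.314×523/32.3 = 267 kPa.
Step 1 — Polytropic n=1.27: T₂ = T₁(V₁/V₂)^(n−1) = 523×(0.474)^0.27 = 428 K; P₂ = P₁(V₁/V₂)^n = 103 kPa.
W = (P₁V₁−P₂V₂)/(n−1) = (267×32.3−103×68.2)/0.27 = 5820 J.
ΔU = nCvΔT = 1.98×25.2×(428−523) = -4760 J.
Q = ΔU + W = 1060 J.
State after step 1: P = 103 kPa, V = 68.2 L, T = 428 K.
Step 2 — Isothermal: T stays 428 K; PV = const ⇒ V₂ = 355 L, P₂ = 19.8 kPa.
ΔU = 0 (ideal gas, T constant).
W = nRT ln(V₂/V₁) = 1.98×8.314×428×ln(5.22) = 11600 J.
Q = ΔU + W = 11600 J.
Net over both steps: W = 17400 J, Q = 12700 J, ΔU = -4760 J.

12700 J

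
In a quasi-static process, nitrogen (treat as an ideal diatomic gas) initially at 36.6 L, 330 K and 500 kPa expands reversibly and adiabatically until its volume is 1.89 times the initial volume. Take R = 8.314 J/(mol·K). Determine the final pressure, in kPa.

205 kPa

Adiabatic: TV^(γ−1) = const ⇒ T₂ = 330×(0.529)^0.400 = 256 K; PV^γ = const ⇒ P₂ = 205 kPa.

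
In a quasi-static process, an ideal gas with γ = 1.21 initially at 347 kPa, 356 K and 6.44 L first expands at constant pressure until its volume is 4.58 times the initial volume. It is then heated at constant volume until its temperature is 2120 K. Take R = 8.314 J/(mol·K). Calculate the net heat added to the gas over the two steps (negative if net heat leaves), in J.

60700 J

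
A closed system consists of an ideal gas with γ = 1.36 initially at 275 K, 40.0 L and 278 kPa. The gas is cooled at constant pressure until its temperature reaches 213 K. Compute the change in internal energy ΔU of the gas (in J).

n = P₁V₁/(RT₁) = 278×40.0/(8.314×275) = 4.86 mol.
Isobaric: P stays 278 kPa; V/T = const ⇒ T₂ = 213 K, V₂ = 31.0 L.
For an ideal gas ΔU = nCvΔT with Cv = R/(γ−1) = 23.1 J/(mol·K).
ΔU = 4.86×23.1×(213−275) = -6960 J.

-6960 J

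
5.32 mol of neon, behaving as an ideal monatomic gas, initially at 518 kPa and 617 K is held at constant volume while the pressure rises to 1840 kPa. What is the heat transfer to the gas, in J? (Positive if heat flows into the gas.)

104000 J

V₁ = nRT₁/P₁ = 5.32×8.314×617/518 = 52.7 L.
Isochoric: V stays 52.7 L; P/T = const ⇒ T₂ = 2190 K, P₂ = 1840 kPa.
W = 0 (no volume change).
ΔU = nCvΔT = 5.32×12.5×(2190−617) = 104000 J.
Q = ΔU = 104000 J.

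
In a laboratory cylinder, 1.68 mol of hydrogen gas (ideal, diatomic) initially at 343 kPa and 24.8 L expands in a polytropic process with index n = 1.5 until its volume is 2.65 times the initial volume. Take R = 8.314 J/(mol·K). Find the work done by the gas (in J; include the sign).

6560 J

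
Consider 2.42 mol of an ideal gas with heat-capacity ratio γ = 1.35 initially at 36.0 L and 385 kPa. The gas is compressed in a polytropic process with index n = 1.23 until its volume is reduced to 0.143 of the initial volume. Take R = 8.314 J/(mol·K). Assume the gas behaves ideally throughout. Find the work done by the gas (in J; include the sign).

-34000 J

T₁ = P₁V₁/(nR) = 385×36.0/(2.42×8.314) = 689 K.
Polytropic n=1.23: T₂ = T₁(V₁/V₂)^(n−1) = 689×(6.99)^0.23 = 1080 K; P₂ = P₁(V₁/V₂)^n = 4210 kPa.
W = (P₁V₁−P₂V₂)/(n−1) = (385×36.0−4210×5.15)/0.23 = -34000 J.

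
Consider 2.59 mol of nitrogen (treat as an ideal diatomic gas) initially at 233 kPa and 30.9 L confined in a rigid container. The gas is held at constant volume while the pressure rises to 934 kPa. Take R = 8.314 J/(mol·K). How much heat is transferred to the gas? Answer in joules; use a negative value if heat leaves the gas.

54200 J

T₁ = P₁V₁/(nR) = 233×30.9/(2.59×8.314) = 334 K.
Isochoric: V stays 30.9 L; P/T = const ⇒ T₂ = 1340 K, P₂ = 934 kPa.
W = 0 (no volume change).
ΔU = nCvΔT = 2.59×20.8×(1340−334) = 54200 J.
Q = ΔU = 54200 J.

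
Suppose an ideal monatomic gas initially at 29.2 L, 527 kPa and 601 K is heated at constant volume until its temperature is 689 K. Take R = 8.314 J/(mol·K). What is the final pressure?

Isochoric: V stays 29.2 L; P/T = const ⇒ T₂ = 689 K, P₂ = 604 kPa.

604 kPa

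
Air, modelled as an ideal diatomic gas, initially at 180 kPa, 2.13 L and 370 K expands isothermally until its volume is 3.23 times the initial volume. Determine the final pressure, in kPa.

55.7 kPa

Isothermal: T stays 370 K; PV = const ⇒ V₂ = 6.88 L, P₂ = 55.7 kPa.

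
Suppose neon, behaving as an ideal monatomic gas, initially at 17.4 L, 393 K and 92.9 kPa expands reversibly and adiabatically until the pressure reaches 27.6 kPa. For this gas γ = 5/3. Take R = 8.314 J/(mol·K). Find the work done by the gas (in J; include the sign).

933 J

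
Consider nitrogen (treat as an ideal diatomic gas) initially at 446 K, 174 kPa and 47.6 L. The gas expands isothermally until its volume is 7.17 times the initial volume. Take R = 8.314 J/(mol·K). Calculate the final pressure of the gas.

Isothermal: T stays 446 K; PV = const ⇒ V₂ = 341 L, P₂ = 24.3 kPa.

24.3 kPa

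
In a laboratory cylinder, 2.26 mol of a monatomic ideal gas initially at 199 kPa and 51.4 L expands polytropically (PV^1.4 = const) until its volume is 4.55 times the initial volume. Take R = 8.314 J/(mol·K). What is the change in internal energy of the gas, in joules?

T₁ = P₁V₁/(nR) = 199×51.4/(2.26×8.314) = 544 K.
Polytropic n=1.4: T₂ = T₁(V₁/V₂)^(n−1) = 544×(0.220)^0.40 = 297 K; P₂ = P₁(V₁/V₂)^n = 23.9 kPa.
For an ideal gas ΔU = nCvΔT with Cv = (3/2)R = 12.5 J/(mol·K).
ΔU = 2.26×12.5×(297−544) = -6970 J.

-6970 J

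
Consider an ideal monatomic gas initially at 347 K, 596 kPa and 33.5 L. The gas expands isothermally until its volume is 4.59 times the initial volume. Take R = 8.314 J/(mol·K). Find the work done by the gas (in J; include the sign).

30400 J

n = P₁V₁/(RT₁) = 596×33.5/(8.314×347) = 6.92 mol.
Isothermal: T stays 347 K; PV = const ⇒ V₂ = 154 L, P₂ = 130 kPa.
W = nRT ln(V₂/V₁) = 6.92×8.314×347×ln(4.59) = 30400 J.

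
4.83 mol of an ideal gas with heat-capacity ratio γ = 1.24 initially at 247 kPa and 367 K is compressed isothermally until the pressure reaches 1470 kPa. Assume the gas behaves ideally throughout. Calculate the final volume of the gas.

V₁ = nRT₁/P₁ = 4.83×8.314×367/247 = 59.7 L.
Isothermal: T stays 367 K; PV = const ⇒ V₂ = 10.0 L, P₂ = 1470 kPa.

10.0 L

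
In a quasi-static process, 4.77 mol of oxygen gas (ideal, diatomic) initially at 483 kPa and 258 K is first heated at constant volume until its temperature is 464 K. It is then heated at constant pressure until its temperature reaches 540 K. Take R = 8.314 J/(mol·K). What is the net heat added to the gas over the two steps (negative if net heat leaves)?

31000 J

V₁ = nRT₁/P₁ = 4.77×8.314×258/483 = 21.2 L.
Step 1 — Isochoric: V stays 21.2 L; P/T = const ⇒ T₂ = 464 K, P₂ = 869 kPa.
W = 0 (no volume change).
ΔU = nCvΔT = 4.77×20.8×(464−258) = 20400 J.
Q = ΔU = 20400 J.
State after step 1: P = 869 kPa, V = 21.2 L, T = 464 K.
Step 2 — Isobaric: P stays 869 kPa; V/T = const ⇒ T₂ = 540 K, V₂ = 24.7 L.
W = PΔV = 869×(24.7−21.2) kPa·L = 3010 J.
ΔU = nCvΔT = 4.77×20.8×(540−464) = 7530 J.
Q = ΔU + W = nCpΔT = 10500 J.
Net over both steps: W = 3010 J, Q = 31000 J, ΔU = 28000 J.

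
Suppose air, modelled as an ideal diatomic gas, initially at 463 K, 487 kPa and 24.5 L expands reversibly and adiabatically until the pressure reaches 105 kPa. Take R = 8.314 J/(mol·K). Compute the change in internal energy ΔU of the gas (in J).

n = P₁V₁/(RT₁) = 487×24.5/(8.314×463) = 3.10 mol.
Adiabatic: T₂/T₁ = (P₂/P₁)^((γ−1)/γ) ⇒ T₂ = 463×(0.216)^0.286 = 299 K; V₂ = 73.3 L.
For an ideal gas ΔU = nCvΔT with Cv = (5/2)R = 20.8 J/(mol·K).
ΔU = 3.10×20.8×(299−463) = -10600 J.

-10600 J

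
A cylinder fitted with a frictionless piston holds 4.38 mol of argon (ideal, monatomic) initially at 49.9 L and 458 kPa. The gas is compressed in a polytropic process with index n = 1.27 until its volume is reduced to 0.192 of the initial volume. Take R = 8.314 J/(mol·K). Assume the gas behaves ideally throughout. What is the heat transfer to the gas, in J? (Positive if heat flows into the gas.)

T₁ = P₁V₁/(nR) = 458×49.9/(4.38×8.314) = 628 K.
Polytropic n=1.27: T₂ = T₁(V₁/V₂)^(n−1) = 628×(5.21)^0.27 = 980 K; P₂ = P₁(V₁/V₂)^n = 3720 kPa.
W = (P₁V₁−P₂V₂)/(n−1) = (458×49.9−3720×9.58)/0.27 = -47500 J.
ΔU = nCvΔT = 4.38×12.5×(980−628) = 19200 J.
Q = ΔU + W = -28300 J.

-28300 J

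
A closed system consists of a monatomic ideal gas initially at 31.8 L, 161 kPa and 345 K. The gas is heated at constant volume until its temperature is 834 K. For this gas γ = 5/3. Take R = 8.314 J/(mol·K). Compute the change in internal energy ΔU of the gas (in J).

10900 J

n = P₁V₁/(RT₁) = 161×31.8/(8.314×345) = 1.78 mol.
Isochoric: V stays 31.8 L; P/T = const ⇒ T₂ = 834 K, P₂ = 389 kPa.
For an ideal gas ΔU = nCvΔT with Cv = (3/2)R = 12.5 J/(mol·K).
ΔU = 1.78×12.5×(834−345) = 10900 J.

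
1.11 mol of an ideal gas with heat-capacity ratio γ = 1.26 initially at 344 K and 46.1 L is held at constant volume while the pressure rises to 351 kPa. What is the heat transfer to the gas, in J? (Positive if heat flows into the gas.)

P₁ = nRT₁/V₁ = 1.11×8.314×344/46.1 = 68.9 kPa.
Isochoric: V stays 46.1 L; P/T = const ⇒ T₂ = 1750 K, P₂ = 351 kPa.
W = 0 (no volume change).
ΔU = nCvΔT = 1.11×32.0×(1750−344) = 50000 J.
Q = ΔU = 50000 J.

50000 J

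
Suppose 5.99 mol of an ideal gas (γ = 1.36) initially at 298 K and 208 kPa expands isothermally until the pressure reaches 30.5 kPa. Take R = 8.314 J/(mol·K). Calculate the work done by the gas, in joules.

28500 J

V₁ = nRT₁/P₁ = 5.99×8.314×298/208 = 71.3 L.
Isothermal: T stays 298 K; PV = const ⇒ V₂ = 487 L, P₂ = 30.5 kPa.
W = nRT ln(V₂/V₁) = 5.99×8.314×298×ln(6.82) = 28500 J.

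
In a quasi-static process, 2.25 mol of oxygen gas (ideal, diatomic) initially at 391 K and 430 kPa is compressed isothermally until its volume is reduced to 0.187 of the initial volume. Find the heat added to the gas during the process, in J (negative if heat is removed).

V₁ = nRT₁/P₁ = 2.25×8.314×391/430 = 17.0 L.
Isothermal: T stays 391 K; PV = const ⇒ V₂ = 3.18 L, P₂ = 2300 kPa.
ΔU = 0 (ideal gas, T constant).
W = nRT ln(V₂/V₁) = 2.25×8.314×391×ln(0.187) = -12300 J.
Q = ΔU + W = -12300 J.

-12300 J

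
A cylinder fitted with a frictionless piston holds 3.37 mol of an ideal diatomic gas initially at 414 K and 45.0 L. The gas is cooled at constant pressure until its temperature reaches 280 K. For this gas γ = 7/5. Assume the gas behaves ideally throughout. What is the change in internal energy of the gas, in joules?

P₁ = nRT₁/V₁ = 3.37×8.314×414/45.0 = 258 kPa.
Isobaric: P stays 258 kPa; V/T = const ⇒ T₂ = 280 K, V₂ = 30.4 L.
For an ideal gas ΔU = nCvΔT with Cv = (5/2)R = 20.8 J/(mol·K).
ΔU = 3.37×20.8×(280−414) = -9390 J.

-9390 J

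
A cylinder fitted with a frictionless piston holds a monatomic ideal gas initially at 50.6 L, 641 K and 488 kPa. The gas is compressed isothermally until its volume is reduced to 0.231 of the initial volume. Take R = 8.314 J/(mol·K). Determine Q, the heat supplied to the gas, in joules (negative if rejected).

-36200 J

n = P₁V₁/(RT₁) = 488×50.6/(8.314×641) = 4.63 mol.
Isothermal: T stays 641 K; PV = const ⇒ V₂ = 11.7 L, P₂ = 2110 kPa.
ΔU = 0 (ideal gas, T constant).
W = nRT ln(V₂/V₁) = 4.63×8.314×641×ln(0.231) = -36200 J.
Q = ΔU + W = -36200 J.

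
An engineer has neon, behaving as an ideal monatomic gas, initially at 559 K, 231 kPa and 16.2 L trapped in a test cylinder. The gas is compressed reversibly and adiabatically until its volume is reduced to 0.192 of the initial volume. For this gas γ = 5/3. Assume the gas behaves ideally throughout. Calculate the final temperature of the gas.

Adiabatic: TV^(γ−1) = const ⇒ T₂ = 559×(5.21)^0.667 = 1680 K; PV^γ = const ⇒ P₂ = 3620 kPa.

1680 K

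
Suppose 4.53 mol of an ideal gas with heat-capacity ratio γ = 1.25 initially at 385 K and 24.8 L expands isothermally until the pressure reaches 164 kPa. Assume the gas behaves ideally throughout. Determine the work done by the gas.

P₁ = nRT₁/V₁ = 4.53×8.314×385/24.8 = 585 kPa.
Isothermal: T stays 385 K; PV = const ⇒ V₂ = 88.4 L, P₂ = 164 kPa.
W = nRT ln(V₂/V₁) = 4.53×8.314×385×ln(3.57) = 18400 J.

18400 J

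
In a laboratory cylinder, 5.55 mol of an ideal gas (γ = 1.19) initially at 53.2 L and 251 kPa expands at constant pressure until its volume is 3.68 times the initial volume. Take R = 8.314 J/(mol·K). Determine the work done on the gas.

-35800 J

T₁ = P₁V₁/(nR) = 251×53.2/(5.55×8.314) = 289 K.
Isobaric: P stays 251 kPa; V/T = const ⇒ T₂ = 1060 K, V₂ = 196 L.
W = PΔV = 251×(196−53.2) kPa·L = 35800 J.
Work done on the gas = −W_by = -35800 J.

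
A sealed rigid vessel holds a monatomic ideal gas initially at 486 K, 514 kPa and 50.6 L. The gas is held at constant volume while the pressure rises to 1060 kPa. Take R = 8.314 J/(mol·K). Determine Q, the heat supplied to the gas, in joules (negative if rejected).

n = P₁V₁/(RT₁) = 514×50.6/(8.314×486) = 6.44 mol.
Isochoric: V stays 50.6 L; P/T = const ⇒ T₂ = 1000 K, P₂ = 1060 kPa.
W = 0 (no volume change).
ΔU = nCvΔT = 6.44×12.5×(1000−486) = 41400 J.
Q = ΔU = 41400 J.

41400 J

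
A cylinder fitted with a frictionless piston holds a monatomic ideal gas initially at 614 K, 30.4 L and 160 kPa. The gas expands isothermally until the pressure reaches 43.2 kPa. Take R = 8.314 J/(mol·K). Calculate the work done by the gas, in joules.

n = P₁V₁/(RT₁) = 160×30.4/(8.314×614) = 0.953 mol.
Isothermal: T stays 614 K; PV = const ⇒ V₂ = 113 L, P₂ = 43.2 kPa.
W = nRT ln(V₂/V₁) = 0.953×8.314×614×ln(3.70) = 6370 J.

6370 J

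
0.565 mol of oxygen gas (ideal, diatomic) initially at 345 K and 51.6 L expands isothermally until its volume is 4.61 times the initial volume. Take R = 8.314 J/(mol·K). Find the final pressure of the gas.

P₁ = nRT₁/V₁ = 0.565×8.314×345/51.6 = 31.4 kPa.
Isothermal: T stays 345 K; PV = const ⇒ V₂ = 238 L, P₂ = 6.81 kPa.

6.81 kPa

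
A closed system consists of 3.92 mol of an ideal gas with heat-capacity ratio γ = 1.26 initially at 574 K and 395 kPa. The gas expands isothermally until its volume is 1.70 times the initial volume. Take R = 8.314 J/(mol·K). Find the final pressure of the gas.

V₁ = nRT₁/P₁ = 3.92×8.314×574/395 = 47.4 L.
Isothermal: T stays 574 K; PV = const ⇒ V₂ = 80.5 L, P₂ = 232 kPa.

232 kPa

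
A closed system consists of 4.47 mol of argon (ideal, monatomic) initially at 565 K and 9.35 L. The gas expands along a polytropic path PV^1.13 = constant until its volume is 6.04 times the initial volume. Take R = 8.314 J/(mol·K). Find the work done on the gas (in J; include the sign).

-33700 J

P₁ = nRT₁/V₁ = 4.47×8.314×565/9.35 = 2250 kPa.
Polytropic n=1.13: T₂ = T₁(V₁/V₂)^(n−1) = 565×(0.166)^0.13 = 447 K; P₂ = P₁(V₁/V₂)^n = 294 kPa.
W = (P₁V₁−P₂V₂)/(n−1) = (2250×9.35−294×56.5)/0.13 = 33700 J.
Work done on the gas = −W_by = -33700 J.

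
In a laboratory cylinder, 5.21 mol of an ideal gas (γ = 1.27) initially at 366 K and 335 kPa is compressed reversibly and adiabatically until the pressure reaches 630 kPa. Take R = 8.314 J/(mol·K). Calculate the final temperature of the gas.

V₁ = nRT₁/P₁ = 5.21×8.314×366/335 = 47.3 L.
Adiabatic: T₂/T₁ = (P₂/P₁)^((γ−1)/γ) ⇒ T₂ = 366×(1.88)^0.213 = 419 K; V₂ = 28.8 L.

419 K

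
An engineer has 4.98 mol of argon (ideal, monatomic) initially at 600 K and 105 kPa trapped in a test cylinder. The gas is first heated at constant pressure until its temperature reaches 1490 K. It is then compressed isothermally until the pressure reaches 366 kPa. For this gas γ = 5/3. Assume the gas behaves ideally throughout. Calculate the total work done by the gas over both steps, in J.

-40200 J

V₁ = nRT₁/P₁ = 4.98×8.314×600/105 = 237 L.
Step 1 — Isobaric: P stays 105 kPa; V/T = const ⇒ T₂ = 1490 K, V₂ = 588 L.
W = PΔV = 105×(588−237) kPa·L = 36800 J.
ΔU = nCvΔT = 4.98×12.5×(1490−600) = 55300 J.
Q = ΔU + W = nCpΔT = 92100 J.
State after step 1: P = 105 kPa, V = 588 L, T = 1490 K.
Step 2 — Isothermal: T stays 1490 K; PV = const ⇒ V₂ = 169 L, P₂ = 366 kPa.
ΔU = 0 (ideal gas, T constant).
W = nRT ln(V₂/V₁) = 4.98×8.314×1490×ln(0.287) = -77000 J.
Q = ΔU + W = -77000 J.
Net over both steps: W = -40200 J, Q = 15100 J, ΔU = 55300 J.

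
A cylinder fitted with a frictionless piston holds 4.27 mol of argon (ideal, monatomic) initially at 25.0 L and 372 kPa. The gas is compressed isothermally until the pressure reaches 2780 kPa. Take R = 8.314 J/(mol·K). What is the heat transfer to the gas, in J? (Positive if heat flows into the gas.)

-18700 J

T₁ = P₁V₁/(nR) = 372×25.0/(4.27×8.314) = 262 K.
Isothermal: T stays 262 K; PV = const ⇒ V₂ = 3.35 L, P₂ = 2780 kPa.
ΔU = 0 (ideal gas, T constant).
W = nRT ln(V₂/V₁) = 4.27×8.314×262×ln(0.134) = -18700 J.
Q = ΔU + W = -18700 J.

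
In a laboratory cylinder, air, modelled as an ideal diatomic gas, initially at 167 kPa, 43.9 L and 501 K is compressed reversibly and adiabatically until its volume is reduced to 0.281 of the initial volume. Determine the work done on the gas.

n = P₁V₁/(RT₁) = 167×43.9/(8.314×501) = 1.76 mol.
Adiabatic: TV^(γ−1) = const ⇒ T₂ = 501×(3.56)^0.400 = 832 K; PV^γ = const ⇒ P₂ = 987 kPa.
ΔU = nCvΔT = 1.76×20.8×(832−501) = 12100 J.
Q = 0 for an adiabatic process, so W = −ΔU = -12100 J.
Work done on the gas = −W_by = 12100 J.

12100 J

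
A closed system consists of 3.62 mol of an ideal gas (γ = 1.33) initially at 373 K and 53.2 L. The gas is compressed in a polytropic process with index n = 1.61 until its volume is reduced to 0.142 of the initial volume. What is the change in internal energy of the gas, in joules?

77900 J

P₁ = nRT₁/V₁ = 3.62×8.314×373/53.2 = 211 kPa.
Polytropic n=1.61: T₂ = T₁(V₁/V₂)^(n−1) = 373×(7.04)^0.61 = 1230 K; P₂ = P₁(V₁/V₂)^n = 4890 kPa.
For an ideal gas ΔU = nCvΔT with Cv = R/(γ−1) = 25.2 J/(mol·K).
ΔU = 3.62×25.2×(1230−373) = 77900 J.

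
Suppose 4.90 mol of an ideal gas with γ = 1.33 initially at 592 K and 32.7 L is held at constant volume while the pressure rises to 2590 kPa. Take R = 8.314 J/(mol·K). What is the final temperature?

P₁ = nRT₁/V₁ = 4.90×8.314×592/32.7 = 738 kPa.
Isochoric: V stays 32.7 L; P/T = const ⇒ T₂ = 2080 K, P₂ = 2590 kPa.

2080 K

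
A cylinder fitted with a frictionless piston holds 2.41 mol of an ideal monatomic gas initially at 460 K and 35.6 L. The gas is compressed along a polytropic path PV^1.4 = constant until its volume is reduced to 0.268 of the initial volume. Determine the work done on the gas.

P₁ = nRT₁/V₁ = 2.41×8.314×460/35.6 = 259 kPa.
Polytropic n=1.4: T₂ = T₁(V₁/V₂)^(n−1) = 460×(3.73)^0.40 = 779 K; P₂ = P₁(V₁/V₂)^n = 1640 kPa.
W = (P₁V₁−P₂V₂)/(n−1) = (259×35.6−1640×9.54)/0.40 = -16000 J.
Work done on the gas = −W_by = 16000 J.

16000 J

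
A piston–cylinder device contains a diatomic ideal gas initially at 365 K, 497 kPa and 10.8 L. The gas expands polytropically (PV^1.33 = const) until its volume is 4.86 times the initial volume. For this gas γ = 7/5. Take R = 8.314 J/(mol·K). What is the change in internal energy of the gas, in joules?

n = P₁V₁/(RT₁) = 497×10.8/(8.314×365) = 1.77 mol.
Polytropic n=1.33: T₂ = T₁(V₁/V₂)^(n−1) = 365×(0.206)^0.33 = 217 K; P₂ = P₁(V₁/V₂)^n = 60.7 kPa.
For an ideal gas ΔU = nCvΔT with Cv = (5/2)R = 20.8 J/(mol·K).
ΔU = 1.77×20.8×(217−365) = -5460 J.

-5460 J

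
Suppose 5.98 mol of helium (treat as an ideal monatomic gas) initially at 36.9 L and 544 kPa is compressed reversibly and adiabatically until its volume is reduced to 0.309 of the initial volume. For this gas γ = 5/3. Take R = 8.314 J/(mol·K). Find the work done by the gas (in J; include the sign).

T₁ = P₁V₁/(nR) = 544×36.9/(5.98×8.314) = 404 K.
Adiabatic: TV^(γ−1) = const ⇒ T₂ = 404×(3.24)^0.667 = 883 K; PV^γ = const ⇒ P₂ = 3850 kPa.
ΔU = nCvΔT = 5.98×12.5×(883−404) = 35800 J.
Q = 0 for an adiabatic process, so W = −ΔU = -35800 J.

-35800 J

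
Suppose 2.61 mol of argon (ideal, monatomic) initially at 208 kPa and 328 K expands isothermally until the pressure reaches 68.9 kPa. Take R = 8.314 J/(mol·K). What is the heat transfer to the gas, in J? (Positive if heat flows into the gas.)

7860 J

V₁ = nRT₁/P₁ = 2.61×8.314×328/208 = 34.2 L.
Isothermal: T stays 328 K; PV = const ⇒ V₂ = 103 L, P₂ = 68.9 kPa.
ΔU = 0 (ideal gas, T constant).
W = nRT ln(V₂/V₁) = 2.61×8.314×328×ln(3.02) = 7860 J.
Q = ΔU + W = 7860 J.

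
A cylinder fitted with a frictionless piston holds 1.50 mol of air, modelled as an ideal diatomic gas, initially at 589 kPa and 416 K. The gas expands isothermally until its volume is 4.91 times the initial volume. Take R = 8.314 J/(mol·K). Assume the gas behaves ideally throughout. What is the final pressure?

120 kPa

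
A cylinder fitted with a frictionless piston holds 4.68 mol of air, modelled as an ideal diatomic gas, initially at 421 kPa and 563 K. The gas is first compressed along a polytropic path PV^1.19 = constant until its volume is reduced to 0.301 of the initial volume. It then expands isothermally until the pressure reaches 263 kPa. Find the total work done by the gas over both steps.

V₁ = nRT₁/P₁ = 4.68×8.314×563/421 = 52.0 L.
Step 1 — Polytropic n=1.19: T₂ = T₁(V₁/V₂)^(n−1) = 563×(3.32)^0.19 = 707 K; P₂ = P₁(V₁/V₂)^n = 1760 kPa.
W = (P₁V₁−P₂V₂)/(n−1) = (421×52.0−1760×15.7)/0.19 = -29500 J.
ΔU = nCvΔT = 4.68×20.8×(707−563) = 14000 J.
Q = ΔU + W = -15500 J.
State after step 1: P = 1760 kPa, V = 15.7 L, T = 707 K.
Step 2 — Isothermal: T stays 707 K; PV = const ⇒ V₂ = 105 L, P₂ = 263 kPa.
ΔU = 0 (ideal gas, T constant).
W = nRT ln(V₂/V₁) = 4.68×8.314×707×ln(6.68) = 52300 J.
Q = ΔU + W = 52300 J.
Net over both steps: W = 22700 J, Q = 36800 J, ΔU = 14000 J.

22700 J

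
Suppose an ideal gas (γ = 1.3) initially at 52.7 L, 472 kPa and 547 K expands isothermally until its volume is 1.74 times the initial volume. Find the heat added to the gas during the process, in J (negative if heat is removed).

13800 J

n = P₁V₁/(RT₁) = 472×52.7/(8.314×547) = 5.47 mol.
Isothermal: T stays 547 K; PV = const ⇒ V₂ = 91.7 L, P₂ = 271 kPa.
ΔU = 0 (ideal gas, T constant).
W = nRT ln(V₂/V₁) = 5.47×8.314×547×ln(1.74) = 13800 J.
Q = ΔU + W = 13800 J.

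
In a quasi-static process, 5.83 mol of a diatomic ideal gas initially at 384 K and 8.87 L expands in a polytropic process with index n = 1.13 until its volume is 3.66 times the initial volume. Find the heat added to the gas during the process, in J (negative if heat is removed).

P₁ = nRT₁/V₁ = 5.83×8.314×384/8.87 = 2100 kPa.
Polytropic n=1.13: T₂ = T₁(V₁/V₂)^(n−1) = 384×(0.273)^0.13 = 324 K; P₂ = P₁(V₁/V₂)^n = 484 kPa.
W = (P₁V₁−P₂V₂)/(n−1) = (2100×8.87−484×32.5)/0.13 = 22200 J.
ΔU = nCvΔT = 5.83×20.8×(324−384) = -7220 J.
Q = ΔU + W = 15000 J.

15000 J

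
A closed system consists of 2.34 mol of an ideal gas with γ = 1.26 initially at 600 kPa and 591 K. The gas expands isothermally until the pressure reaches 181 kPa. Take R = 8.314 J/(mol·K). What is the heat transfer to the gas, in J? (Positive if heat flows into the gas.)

13800 J

V₁ = nRT₁/P₁ = 2.34×8.314×591/600 = 19.2 L.
Isothermal: T stays 591 K; PV = const ⇒ V₂ = 63.5 L, P₂ = 181 kPa.
ΔU = 0 (ideal gas, T constant).
W = nRT ln(V₂/V₁) = 2.34×8.314×591×ln(3.31) = 13800 J.
Q = ΔU + W = 13800 J.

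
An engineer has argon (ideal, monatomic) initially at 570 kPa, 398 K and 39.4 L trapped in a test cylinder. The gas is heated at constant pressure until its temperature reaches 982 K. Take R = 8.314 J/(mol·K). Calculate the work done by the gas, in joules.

33000 J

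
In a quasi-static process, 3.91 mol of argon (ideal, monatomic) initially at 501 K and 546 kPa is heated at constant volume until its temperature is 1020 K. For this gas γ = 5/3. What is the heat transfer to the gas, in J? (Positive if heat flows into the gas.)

V₁ = nRT₁/P₁ = 3.91×8.314×501/546 = 29.8 L.
Isochoric: V stays 29.8 L; P/T = const ⇒ T₂ = 1020 K, P₂ = 1110 kPa.
W = 0 (no volume change).
ΔU = nCvΔT = 3.91×12.5×(1020−501) = 25300 J.
Q = ΔU = 25300 J.

25300 J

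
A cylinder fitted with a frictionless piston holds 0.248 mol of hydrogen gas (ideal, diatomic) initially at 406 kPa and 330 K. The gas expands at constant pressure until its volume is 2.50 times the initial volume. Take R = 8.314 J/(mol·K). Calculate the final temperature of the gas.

V₁ = nRT₁/P₁ = 0.248×8.314×330/406 = 1.68 L.
Isobaric: P stays 406 kPa; V/T = const ⇒ T₂ = 825 K, V₂ = 4.19 L.

825 K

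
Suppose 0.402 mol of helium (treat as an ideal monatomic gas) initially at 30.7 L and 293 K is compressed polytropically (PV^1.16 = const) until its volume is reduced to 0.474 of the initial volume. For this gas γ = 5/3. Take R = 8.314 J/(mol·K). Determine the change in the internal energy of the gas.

186 J

P₁ = nRT₁/V₁ = 0.402×8.314×293/30.7 = 31.9 kPa.
Polytropic n=1.16: T₂ = T₁(V₁/V₂)^(n−1) = 293×(2.11)^0.16 = 330 K; P₂ = P₁(V₁/V₂)^n = 75.8 kPa.
For an ideal gas ΔU = nCvΔT with Cv = (3/2)R = 12.5 J/(mol·K).
ΔU = 0.402×12.5×(330−293) = 186 J.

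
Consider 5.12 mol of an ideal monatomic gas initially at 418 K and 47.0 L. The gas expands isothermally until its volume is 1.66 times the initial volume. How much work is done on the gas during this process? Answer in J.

P₁ = nRT₁/V₁ = 5.12×8.314×418/47.0 = 379 kPa.
Isothermal: T stays 418 K; PV = const ⇒ V₂ = 78.0 L, P₂ = 228 kPa.
W = nRT ln(V₂/V₁) = 5.12×8.314×418×ln(1.66) = 9020 J.
Work done on the gas = −W_by = -9020 J.

-9020 J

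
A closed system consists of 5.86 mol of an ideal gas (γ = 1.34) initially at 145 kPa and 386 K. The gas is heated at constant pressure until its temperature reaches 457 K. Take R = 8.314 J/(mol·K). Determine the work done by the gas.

3460 J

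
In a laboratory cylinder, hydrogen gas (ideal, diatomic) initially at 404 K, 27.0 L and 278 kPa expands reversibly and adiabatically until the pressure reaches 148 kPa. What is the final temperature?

337 K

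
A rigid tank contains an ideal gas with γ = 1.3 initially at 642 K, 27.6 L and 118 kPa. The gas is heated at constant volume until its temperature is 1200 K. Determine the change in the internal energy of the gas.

9440 J

n = P₁V₁/(RT₁) = 118×27.6/(8.314×642) = 0.610 mol.
Isochoric: V stays 27.6 L; P/T = const ⇒ T₂ = 1200 K, P₂ = 221 kPa.
For an ideal gas ΔU = nCvΔT with Cv = R/(γ−1) = 27.7 J/(mol·K).
ΔU = 0.610×27.7×(1200−642) = 9440 J.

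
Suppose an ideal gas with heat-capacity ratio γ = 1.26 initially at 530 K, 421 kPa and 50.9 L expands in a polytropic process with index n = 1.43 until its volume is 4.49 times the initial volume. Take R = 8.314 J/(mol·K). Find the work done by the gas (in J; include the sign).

n = P₁V₁/(RT₁) = 421×50.9/(8.314×530) = 4.86 mol.
Polytropic n=1.43: T₂ = T₁(V₁/V₂)^(n−1) = 530×(0.223)^0.43 = 278 K; P₂ = P₁(V₁/V₂)^n = 49.2 kPa.
W = (P₁V₁−P₂V₂)/(n−1) = (421×50.9−49.2×229)/0.43 = 23700 J.

23700 J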